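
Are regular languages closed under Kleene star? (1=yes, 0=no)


Regular languages are closed under:
- Union (DFA product construction)
- Intersection (DFA product construction)
- Complement (swap accept/reject states)
- Concatenation (NFA construction)
- Kleene star (NFA construction)
Kleene star is in this list
Therefore: closed

1


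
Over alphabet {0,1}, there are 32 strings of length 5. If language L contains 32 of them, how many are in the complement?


Alphabet: {0,1}
String length: 5
Total strings of length 5 = 2^5 = 32
Strings in L = 32
Complement = total - |L|
= 32 - 32
= 0

0


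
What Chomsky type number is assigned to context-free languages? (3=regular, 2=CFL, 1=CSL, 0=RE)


Chomsky hierarchy levels:
  Type 3: Regular (DFA/NFA/regex)
  Type 2: Context-free (PDA)
  Type 1: Context-sensitive
  Type 0: Recursively enumerable (TM)
'context-free' corresponds to Type 2

2


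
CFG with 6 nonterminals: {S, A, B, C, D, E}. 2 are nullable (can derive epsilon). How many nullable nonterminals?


Nonterminals: {S, A, B, C, D, E}
A nonterminal is nullable if it can derive epsilon
Counting nullable nonterminals: 2
Total nullable = 2

2


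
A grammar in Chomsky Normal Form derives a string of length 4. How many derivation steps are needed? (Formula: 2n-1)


Chomsky Normal Form derivation:
String length n = 4
Each step either:
  - Splits a nonterminal into two (n-1 such steps)
  - Converts a nonterminal to terminal (n such steps)
Total = (n-1) + n = 2n - 1
= 2(4) - 1
= 8 - 1
= 7

7


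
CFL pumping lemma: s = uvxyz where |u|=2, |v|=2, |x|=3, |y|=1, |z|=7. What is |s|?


|s| = |u| + |v| + |x| + |y| + |z|
= 2 + 2 + 3 + 1 + 7
= 4 + 3 + 8
= 7 + 8
= 15

15


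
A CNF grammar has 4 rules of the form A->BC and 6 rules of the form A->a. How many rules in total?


CNF allows two rule forms:
  A -> BC (binary): 4 rules
  A -> a (terminal): 6 rules
Total = 4 + 6 = 10

10


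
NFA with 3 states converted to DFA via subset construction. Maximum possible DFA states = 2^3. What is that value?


NFA has 3 states
Subset construction: each DFA state = subset of NFA states
Maximum subsets = 2^3
2^3 = 8

8


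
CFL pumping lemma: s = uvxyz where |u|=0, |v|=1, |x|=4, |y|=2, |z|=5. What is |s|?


|s| = |u| + |v| + |x| + |y| + |z|
= 0 + 1 + 4 + 2 + 5
= 1 + 4 + 7
= 5 + 7
= 12

12


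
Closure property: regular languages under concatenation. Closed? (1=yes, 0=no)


Regular languages are closed under:
- Union (DFA product construction)
- Intersection (DFA product construction)
- Complement (swap accept/reject states)
- Concatenation (NFA construction)
- Kleene star (NFA construction)
concatenation is in this list
Therefore: closed

1


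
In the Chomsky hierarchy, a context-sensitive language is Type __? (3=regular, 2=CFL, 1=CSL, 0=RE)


Chomsky hierarchy levels:
  Type 3: Regular (DFA/NFA/regex)
  Type 2: Context-free (PDA)
  Type 1: Context-sensitive
  Type 0: Recursively enumerable (TM)
'context-sensitive' corresponds to Type 1

1


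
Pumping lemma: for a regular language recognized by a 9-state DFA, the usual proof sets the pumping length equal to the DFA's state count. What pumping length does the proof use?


Pumping lemma for regular languages (standard proof):
Take p = |Q|, the number of DFA states.
Any string of length >= |Q| passes through |Q|+1 states while reading its first |Q| symbols,
so by pigeonhole some state repeats, giving the loop that can be pumped.
Here |Q| = 9
Therefore the proof uses p = 9

9


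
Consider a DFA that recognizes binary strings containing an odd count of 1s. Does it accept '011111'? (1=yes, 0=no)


DFA has 2 states: q_even (start, accept=no) and q_odd
Processing string '011111' character by character:
  Position 0: read '0', 1-count=0 -> q_even (no change)
  Position 1: read '1', 1-count=1 -> q_odd
  Position 2: read '1', 1-count=2 -> q_even
  Position 3: read '1', 1-count=3 -> q_odd
  Position 4: read '1', 1-count=4 -> q_even
  Position 5: read '1', 1-count=5 -> q_odd
Final state: q_odd, total 1s = 5 (odd); the DFA requires an odd count -> accept

1


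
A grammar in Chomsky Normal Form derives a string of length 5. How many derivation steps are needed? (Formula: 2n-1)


Chomsky Normal Form derivation:
String length n = 5
Each step either:
  - Splits a nonterminal into two (n-1 such steps)
  - Converts a nonterminal to terminal (n such steps)
Total = (n-1) + n = 2n - 1
= 2(5) - 1
= 10 - 1
= 9

9


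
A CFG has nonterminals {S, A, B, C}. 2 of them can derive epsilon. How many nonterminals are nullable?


Nonterminals: {S, A, B, C}
A nonterminal is nullable if it can derive epsilon
Counting nullable nonterminals: 2
Total nullable = 2

2


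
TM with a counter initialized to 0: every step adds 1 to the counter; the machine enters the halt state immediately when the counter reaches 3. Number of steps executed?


Counter starts at 0. Counting sequence:
  Step 1: counter = 1
  Step 2: counter = 2
  Step 3: counter = 3
Counter reached 3 -> halt
Total steps = 3

3


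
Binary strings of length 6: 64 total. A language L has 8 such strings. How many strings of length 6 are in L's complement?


Alphabet: {0,1}
String length: 6
Total strings of length 6 = 2^6 = 64
Strings in L = 8
Complement = total - |L|
= 64 - 8
= 56

56


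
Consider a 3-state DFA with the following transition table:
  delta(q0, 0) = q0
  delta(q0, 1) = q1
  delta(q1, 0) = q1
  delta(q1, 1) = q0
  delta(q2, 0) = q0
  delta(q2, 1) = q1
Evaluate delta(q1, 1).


Looking up transition function:
delta(q1, 1) in the table
Row: q1, Column: 1
Result: q0

q0


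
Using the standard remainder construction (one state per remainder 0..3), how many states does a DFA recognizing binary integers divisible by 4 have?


Divisibility by 4 is tracked via the remainder mod 4: 0, 1, ..., 3
The construction assigns one state to each remainder
Number of remainders = 4

4


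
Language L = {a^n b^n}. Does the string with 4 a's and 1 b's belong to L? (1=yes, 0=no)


Language requires equal numbers of a's and b's
PDA pushes for each 'a', pops for each 'b'
Number of a's = 4
Number of b's = 1
4 != 1 -> Reject

0


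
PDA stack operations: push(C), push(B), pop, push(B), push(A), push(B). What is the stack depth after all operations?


Tracing stack operations:
  push(C) -> stack = [C], depth=1
  push(B) -> stack = [C,B], depth=2
  pop -> removed B, stack = [C], depth=1
  push(B) -> stack = [C,B], depth=2
  push(A) -> stack = [C,B,A], depth=3
  push(B) -> stack = [C,B,A,B], depth=4
Final depth = 4

4


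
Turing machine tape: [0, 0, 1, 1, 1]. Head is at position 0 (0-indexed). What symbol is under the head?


Tape: [0, 0, 1, 1, 1]
Positions: 0 1 2 3 4
Values:    0 0 1 1 1
Head at position 0
tape[0] = 0

0


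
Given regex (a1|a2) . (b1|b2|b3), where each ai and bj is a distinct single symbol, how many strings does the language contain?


First group: 2 alternatives
Second group: 3 alternatives
Concatenation: each choice from group 1 pairs with each from group 2
Total = 2 x 3 = 6

6


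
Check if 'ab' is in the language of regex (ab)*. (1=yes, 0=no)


Pattern: (ab)*
String: 'ab'
Pattern requires: zero or more repetitions of 'ab'
Pairs: ['ab']
All pairs are 'ab'? Yes
Result: 1

1


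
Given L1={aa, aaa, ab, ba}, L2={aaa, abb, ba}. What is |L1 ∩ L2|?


L1 = {aa, aaa, ab, ba}
L2 = {aaa, abb, ba}
Checking each string in L1 against L2:
  'aa': in L2? No
  'aaa': in L2? Yes
  'ab': in L2? No
  'ba': in L2? Yes
Intersection = {aaa, ba}
|L1 ∩ L2| = 2

2


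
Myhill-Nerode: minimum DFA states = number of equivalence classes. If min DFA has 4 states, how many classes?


Myhill-Nerode theorem:
Number of equivalence classes = number of states in minimal DFA
Minimal DFA states = 4
Therefore equivalence classes = 4

4


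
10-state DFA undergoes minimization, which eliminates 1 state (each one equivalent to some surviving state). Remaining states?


Original DFA: 10 states
Redundant states removed: 1
Minimized states = original - removed
= 10 - 1
= 9

9


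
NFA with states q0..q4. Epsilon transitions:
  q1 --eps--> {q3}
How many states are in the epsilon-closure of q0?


Starting from q0
Initialize closure = {q0}
q0 has no outgoing epsilon transitions -> nothing to add
Final closure: {q0}
Size = 1

1


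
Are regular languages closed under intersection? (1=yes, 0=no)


Regular languages are closed under all standard operations:
- Union: Yes (product construction)
- Intersection: Yes (product construction)
- Complement: Yes (swap accept/reject)
- Concatenation: Yes (NFA construction)
Operation: intersection -> Closed

1


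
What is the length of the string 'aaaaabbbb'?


String: 'aaaaabbbb'
Counting characters:
  'a' appears 5 time(s)
  'b' appears 4 time(s)
Total length = 5 + 4 = 9

9


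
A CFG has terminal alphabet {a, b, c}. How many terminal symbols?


Terminal symbols: a, b, c
Counting each: a (#1), b (#2), c (#3)
Total = 3

3


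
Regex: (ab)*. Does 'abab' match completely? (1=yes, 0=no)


Pattern: (ab)*
String: 'abab'
Pattern requires: zero or more repetitions of 'ab'
Pairs: ['ab', 'ab']
All pairs are 'ab'? Yes
Result: 1

1


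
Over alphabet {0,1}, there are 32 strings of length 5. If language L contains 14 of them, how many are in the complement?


Alphabet: {0,1}
String length: 5
Total strings of length 5 = 2^5 = 32
Strings in L = 14
Complement = total - |L|
= 32 - 14
= 18

18


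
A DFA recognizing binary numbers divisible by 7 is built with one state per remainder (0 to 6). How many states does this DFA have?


Divisibility by 7 is tracked via the remainder mod 7: 0, 1, ..., 6
The construction assigns one state to each remainder
Number of remainders = 7

7


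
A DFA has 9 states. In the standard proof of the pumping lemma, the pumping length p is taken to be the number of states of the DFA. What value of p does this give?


Pumping lemma for regular languages (standard proof):
Take p = |Q|, the number of DFA states.
Any string of length >= |Q| passes through |Q|+1 states while reading its first |Q| symbols,
so by pigeonhole some state repeats, giving the loop that can be pumped.
Here |Q| = 9
Therefore the proof uses p = 9

9


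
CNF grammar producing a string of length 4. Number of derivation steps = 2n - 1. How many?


Chomsky Normal Form derivation:
String length n = 4
Each step either:
  - Splits a nonterminal into two (n-1 such steps)
  - Converts a nonterminal to terminal (n such steps)
Total = (n-1) + n = 2n - 1
= 2(4) - 1
= 8 - 1
= 7

7


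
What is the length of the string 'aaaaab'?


String: 'aaaaab'
Counting characters:
  'a' appears 5 time(s)
  'b' appears 1 time(s)
Total length = 5 + 1 = 6

6


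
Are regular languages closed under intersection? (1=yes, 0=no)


Regular languages are closed under:
- Union (DFA product construction)
- Intersection (DFA product construction)
- Complement (swap accept/reject states)
- Concatenation (NFA construction)
- Kleene star (NFA construction)
intersection is in this list
Therefore: closed

1


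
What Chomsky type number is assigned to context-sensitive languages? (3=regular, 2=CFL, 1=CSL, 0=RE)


Chomsky hierarchy levels:
  Type 3: Regular (DFA/NFA/regex)
  Type 2: Context-free (PDA)
  Type 1: Context-sensitive
  Type 0: Recursively enumerable (TM)
'context-sensitive' corresponds to Type 1

1


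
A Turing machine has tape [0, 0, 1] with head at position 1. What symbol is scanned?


Tape: [0, 0, 1]
Positions: 0 1 2
Values:    0 0 1
Head at position 1
tape[1] = 0

0


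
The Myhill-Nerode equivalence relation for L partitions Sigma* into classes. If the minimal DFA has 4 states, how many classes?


Myhill-Nerode theorem:
Number of equivalence classes = number of states in minimal DFA
Minimal DFA states = 4
Therefore equivalence classes = 4

4


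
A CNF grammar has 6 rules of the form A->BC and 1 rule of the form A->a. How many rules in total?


CNF allows two rule forms:
  A -> BC (binary): 6 rules
  A -> a (terminal): 1 rule
Total = 6 + 1 = 7

7


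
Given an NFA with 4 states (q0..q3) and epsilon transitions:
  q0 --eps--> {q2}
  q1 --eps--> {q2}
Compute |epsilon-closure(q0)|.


Starting from q0
Initialize closure = {q0}
Follow epsilon from q0 -> add q2
Final closure: {q0, q2}
Size = 2

2


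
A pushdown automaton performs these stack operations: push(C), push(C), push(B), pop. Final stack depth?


Tracing stack operations:
  push(C) -> stack = [C], depth=1
  push(C) -> stack = [C,C], depth=2
  push(B) -> stack = [C,C,B], depth=3
  pop -> removed B, stack = [C,C], depth=2
Final depth = 2

2


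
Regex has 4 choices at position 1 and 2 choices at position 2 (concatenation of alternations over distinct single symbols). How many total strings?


First group: 4 alternatives
Second group: 2 alternatives
Concatenation: each choice from group 1 pairs with each from group 2
Total = 4 x 2 = 8

8


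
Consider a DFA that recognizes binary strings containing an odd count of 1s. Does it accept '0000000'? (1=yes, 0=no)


DFA has 2 states: q_even (start, accept=no) and q_odd
Processing string '0000000' character by character:
  Position 0: read '0', 1-count=0 -> q_even (no change)
  Position 1: read '0', 1-count=0 -> q_even (no change)
  Position 2: read '0', 1-count=0 -> q_even (no change)
  Position 3: read '0', 1-count=0 -> q_even (no change)
  Position 4: read '0', 1-count=0 -> q_even (no change)
  Position 5: read '0', 1-count=0 -> q_even (no change)
  Position 6: read '0', 1-count=0 -> q_even (no change)
Final state: q_even, total 1s = 0 (even); the DFA requires an odd count -> reject

0


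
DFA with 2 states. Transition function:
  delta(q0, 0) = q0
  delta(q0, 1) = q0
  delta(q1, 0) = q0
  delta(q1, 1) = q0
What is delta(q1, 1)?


Looking up transition function:
delta(q1, 1) in the table
Row: q1, Column: 1
Result: q0

q0


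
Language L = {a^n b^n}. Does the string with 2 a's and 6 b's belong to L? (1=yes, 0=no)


Language requires equal numbers of a's and b's
PDA pushes for each 'a', pops for each 'b'
Number of a's = 2
Number of b's = 6
2 != 6 -> Reject

0


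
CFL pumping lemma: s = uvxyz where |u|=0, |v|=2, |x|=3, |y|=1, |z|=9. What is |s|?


|s| = |u| + |v| + |x| + |y| + |z|
= 0 + 2 + 3 + 1 + 9
= 2 + 3 + 10
= 5 + 10
= 15

15


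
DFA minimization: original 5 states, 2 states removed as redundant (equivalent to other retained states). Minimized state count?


Original DFA: 5 states
Redundant states removed: 2
Minimized states = original - removed
= 5 - 2
= 3

3


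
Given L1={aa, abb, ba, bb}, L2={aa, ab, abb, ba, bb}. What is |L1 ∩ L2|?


L1 = {aa, abb, ba, bb}
L2 = {aa, ab, abb, ba, bb}
Checking each string in L1 against L2:
  'aa': in L2? Yes
  'abb': in L2? Yes
  'ba': in L2? Yes
  'bb': in L2? Yes
Intersection = {aa, abb, ba, bb}
|L1 ∩ L2| = 4

4


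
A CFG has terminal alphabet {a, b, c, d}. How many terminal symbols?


Terminal symbols: a, b, c, d
Counting each: a (#1), b (#2), c (#3), d (#4)
Total = 4

4


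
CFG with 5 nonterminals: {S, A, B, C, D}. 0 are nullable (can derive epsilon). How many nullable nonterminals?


Nonterminals: {S, A, B, C, D}
A nonterminal is nullable if it can derive epsilon
Counting nullable nonterminals: 0
Total nullable = 0

0


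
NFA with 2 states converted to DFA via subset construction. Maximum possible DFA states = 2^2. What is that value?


NFA has 2 states
Subset construction: each DFA state = subset of NFA states
Maximum subsets = 2^2
2^2 = 4

4


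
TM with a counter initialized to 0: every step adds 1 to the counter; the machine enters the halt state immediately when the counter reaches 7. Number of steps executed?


Counter starts at 0. Counting sequence:
  Step 1: counter = 1
  Step 2: counter = 2
  Step 3: counter = 3
  Step 4: counter = 4
  Step 5: counter = 5
  Step 6: counter = 6
  Step 7: counter = 7
Counter reached 7 -> halt
Total steps = 7

7


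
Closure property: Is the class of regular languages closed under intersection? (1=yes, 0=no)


Regular languages are closed under all standard operations:
- Union: Yes (product construction)
- Intersection: Yes (product construction)
- Complement: Yes (swap accept/reject)
- Concatenation: Yes (NFA construction)
Operation: intersection -> Closed

1


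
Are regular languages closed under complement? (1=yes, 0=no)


Regular languages are closed under:
- Union (DFA product construction)
- Intersection (DFA product construction)
- Complement (swap accept/reject states)
- Concatenation (NFA construction)
- Kleene star (NFA construction)
complement is in this list
Therefore: closed

1


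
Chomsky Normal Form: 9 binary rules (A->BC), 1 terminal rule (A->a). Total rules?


CNF allows two rule forms:
  A -> BC (binary): 9 rules
  A -> a (terminal): 1 rule
Total = 9 + 1 = 10

10


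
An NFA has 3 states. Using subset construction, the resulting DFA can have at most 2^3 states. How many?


NFA has 3 states
Subset construction: each DFA state = subset of NFA states
Maximum subsets = 2^3
2^3 = 8

8


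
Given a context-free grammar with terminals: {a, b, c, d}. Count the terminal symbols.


Terminal symbols: a, b, c, d
Counting each: a (#1), b (#2), c (#3), d (#4)
Total = 4

4


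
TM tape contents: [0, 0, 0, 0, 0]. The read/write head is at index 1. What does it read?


Tape: [0, 0, 0, 0, 0]
Positions: 0 1 2 3 4
Values:    0 0 0 0 0
Head at position 1
tape[1] = 0

0


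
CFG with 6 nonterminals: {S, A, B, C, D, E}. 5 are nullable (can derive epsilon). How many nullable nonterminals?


Nonterminals: {S, A, B, C, D, E}
A nonterminal is nullable if it can derive epsilon
Counting nullable nonterminals: 5
Total nullable = 5

5


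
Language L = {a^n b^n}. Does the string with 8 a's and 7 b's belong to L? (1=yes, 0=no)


Language requires equal numbers of a's and b's
PDA pushes for each 'a', pops for each 'b'
Number of a's = 8
Number of b's = 7
8 != 7 -> Reject

0


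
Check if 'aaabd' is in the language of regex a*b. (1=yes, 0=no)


Pattern: a*b
String: 'aaabd'
Pattern requires: zero or more 'a's followed by exactly one 'b'
Found 3 leading 'a's
Remaining: 'bd'
Remaining is not 'b' -> no match
Result: 0

0


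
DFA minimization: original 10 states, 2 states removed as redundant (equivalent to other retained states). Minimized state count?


Original DFA: 10 states
Redundant states removed: 2
Minimized states = original - removed
= 10 - 2
= 8

8


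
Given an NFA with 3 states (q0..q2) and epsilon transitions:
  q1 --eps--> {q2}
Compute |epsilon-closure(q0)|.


Starting from q0
Initialize closure = {q0}
q0 has no outgoing epsilon transitions -> nothing to add
Final closure: {q0}
Size = 1

1


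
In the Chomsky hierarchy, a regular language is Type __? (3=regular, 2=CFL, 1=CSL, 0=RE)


Chomsky hierarchy levels:
  Type 3: Regular (DFA/NFA/regex)
  Type 2: Context-free (PDA)
  Type 1: Context-sensitive
  Type 0: Recursively enumerable (TM)
'regular' corresponds to Type 3

3


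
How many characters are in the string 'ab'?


String: 'ab'
Counting characters:
  'a' appears 1 time(s)
  'b' appears 1 time(s)
Total length = 1 + 1 = 2

2


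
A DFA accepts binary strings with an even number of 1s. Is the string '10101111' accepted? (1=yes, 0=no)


DFA has 2 states: q_even (start, accept=yes) and q_odd
Processing string '10101111' character by character:
  Position 0: read '1', 1-count=1 -> q_odd
  Position 1: read '0', 1-count=1 -> q_odd (no change)
  Position 2: read '1', 1-count=2 -> q_even
  Position 3: read '0', 1-count=2 -> q_even (no change)
  Position 4: read '1', 1-count=3 -> q_odd
  Position 5: read '1', 1-count=4 -> q_even
  Position 6: read '1', 1-count=5 -> q_odd
  Position 7: read '1', 1-count=6 -> q_even
Final state: q_even, total 1s = 6 (even); the DFA requires an even count -> accept

1


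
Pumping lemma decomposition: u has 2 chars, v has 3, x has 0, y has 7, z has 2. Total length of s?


|s| = |u| + |v| + |x| + |y| + |z|
= 2 + 3 + 0 + 7 + 2
= 5 + 0 + 9
= 5 + 9
= 14

14


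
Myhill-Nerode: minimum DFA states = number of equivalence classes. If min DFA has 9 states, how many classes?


Myhill-Nerode theorem:
Number of equivalence classes = number of states in minimal DFA
Minimal DFA states = 9
Therefore equivalence classes = 9

9


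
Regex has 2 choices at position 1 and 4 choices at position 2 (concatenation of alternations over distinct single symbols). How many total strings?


First group: 2 alternatives
Second group: 4 alternatives
Concatenation: each choice from group 1 pairs with each from group 2
Total = 2 x 4 = 8

8


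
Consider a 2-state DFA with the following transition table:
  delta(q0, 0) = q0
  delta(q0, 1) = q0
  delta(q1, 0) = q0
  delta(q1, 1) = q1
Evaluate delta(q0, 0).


Looking up transition function:
delta(q0, 0) in the table
Row: q0, Column: 0
Result: q0

q0


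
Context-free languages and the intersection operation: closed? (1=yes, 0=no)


CFL closure properties:
  Closed under: union, concatenation, Kleene star
  NOT closed under: intersection, complement
Operation 'intersection' is in not-closed list -> No (not closed)

0


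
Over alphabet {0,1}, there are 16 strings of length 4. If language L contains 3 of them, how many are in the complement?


Alphabet: {0,1}
String length: 4
Total strings of length 4 = 2^4 = 16
Strings in L = 3
Complement = total - |L|
= 16 - 3
= 13

13


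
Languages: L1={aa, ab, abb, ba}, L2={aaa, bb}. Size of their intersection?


L1 = {aa, ab, abb, ba}
L2 = {aaa, bb}
Checking each string in L1 against L2:
  'aa': in L2? No
  'ab': in L2? No
  'abb': in L2? No
  'ba': in L2? No
Intersection = {}
|L1 ∩ L2| = 0

0


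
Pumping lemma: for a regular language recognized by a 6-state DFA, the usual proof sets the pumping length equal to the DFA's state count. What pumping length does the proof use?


Pumping lemma for regular languages (standard proof):
Take p = |Q|, the number of DFA states.
Any string of length >= |Q| passes through |Q|+1 states while reading its first |Q| symbols,
so by pigeonhole some state repeats, giving the loop that can be pumped.
Here |Q| = 6
Therefore the proof uses p = 6

6


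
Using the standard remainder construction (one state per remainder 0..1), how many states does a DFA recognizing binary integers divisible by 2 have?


Divisibility by 2 is tracked via the remainder mod 2: 0, 1, ..., 1
The construction assigns one state to each remainder
Number of remainders = 2

2


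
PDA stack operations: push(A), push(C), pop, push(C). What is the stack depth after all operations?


Tracing stack operations:
  push(A) -> stack = [A], depth=1
  push(C) -> stack = [A,C], depth=2
  pop -> removed C, stack = [A], depth=1
  push(C) -> stack = [A,C], depth=2
Final depth = 2

2


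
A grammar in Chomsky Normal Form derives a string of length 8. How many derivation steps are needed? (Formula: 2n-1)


Chomsky Normal Form derivation:
String length n = 8
Each step either:
  - Splits a nonterminal into two (n-1 such steps)
  - Converts a nonterminal to terminal (n such steps)
Total = (n-1) + n = 2n - 1
= 2(8) - 1
= 16 - 1
= 15

15


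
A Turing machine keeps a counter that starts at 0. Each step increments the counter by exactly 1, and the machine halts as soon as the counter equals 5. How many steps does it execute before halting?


Counter starts at 0. Counting sequence:
  Step 1: counter = 1
  Step 2: counter = 2
  Step 3: counter = 3
  Step 4: counter = 4
  Step 5: counter = 5
Counter reached 5 -> halt
Total steps = 5

5


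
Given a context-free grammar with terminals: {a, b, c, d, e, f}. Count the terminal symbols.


Terminal symbols: a, b, c, d, e, f
Counting each: a (#1), b (#2), c (#3), d (#4), e (#5), f (#6)
Total = 6

6


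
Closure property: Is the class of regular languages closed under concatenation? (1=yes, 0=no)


Regular languages are closed under all standard operations:
- Union: Yes (product construction)
- Intersection: Yes (product construction)
- Complement: Yes (swap accept/reject)
- Concatenation: Yes (NFA construction)
Operation: concatenation -> Closed

1


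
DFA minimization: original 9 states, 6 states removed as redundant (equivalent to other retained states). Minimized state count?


Original DFA: 9 states
Redundant states removed: 6
Minimized states = original - removed
= 9 - 6
= 3

3


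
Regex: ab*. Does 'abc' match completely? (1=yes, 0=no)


Pattern: ab*
String: 'abc'
Pattern requires: exactly one 'a' followed by zero or more 'b's
First char is 'a' -> OK
Rest 'bc': all b's? No
Result: 0

0


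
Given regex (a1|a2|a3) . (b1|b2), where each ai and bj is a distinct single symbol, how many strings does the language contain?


First group: 3 alternatives
Second group: 2 alternatives
Concatenation: each choice from group 1 pairs with each from group 2
Total = 3 x 2 = 6

6


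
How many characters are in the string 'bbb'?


String: 'bbb'
Counting characters:
  'b' appears 3 time(s)
Total length = 0 + 3 = 3

3


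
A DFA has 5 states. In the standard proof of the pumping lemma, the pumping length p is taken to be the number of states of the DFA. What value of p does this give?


Pumping lemma for regular languages (standard proof):
Take p = |Q|, the number of DFA states.
Any string of length >= |Q| passes through |Q|+1 states while reading its first |Q| symbols,
so by pigeonhole some state repeats, giving the loop that can be pumped.
Here |Q| = 5
Therefore the proof uses p = 5

5


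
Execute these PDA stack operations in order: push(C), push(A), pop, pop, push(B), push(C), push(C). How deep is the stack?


Tracing stack operations:
  push(C) -> stack = [C], depth=1
  push(A) -> stack = [C,A], depth=2
  pop -> removed A, stack = [C], depth=1
  pop -> removed C, stack = [], depth=0
  push(B) -> stack = [B], depth=1
  push(C) -> stack = [B,C], depth=2
  push(C) -> stack = [B,C,C], depth=3
Final depth = 3

3


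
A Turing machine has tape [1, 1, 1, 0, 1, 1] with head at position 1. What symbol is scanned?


Tape: [1, 1, 1, 0, 1, 1]
Positions: 0 1 2 3 4 5
Values:    1 1 1 0 1 1
Head at position 1
tape[1] = 1

1


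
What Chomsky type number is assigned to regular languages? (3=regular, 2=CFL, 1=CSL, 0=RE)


Chomsky hierarchy levels:
  Type 3: Regular (DFA/NFA/regex)
  Type 2: Context-free (PDA)
  Type 1: Context-sensitive
  Type 0: Recursively enumerable (TM)
'regular' corresponds to Type 3

3


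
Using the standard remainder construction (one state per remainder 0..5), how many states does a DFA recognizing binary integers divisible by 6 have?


Divisibility by 6 is tracked via the remainder mod 6: 0, 1, ..., 5
The construction assigns one state to each remainder
Number of remainders = 6

6


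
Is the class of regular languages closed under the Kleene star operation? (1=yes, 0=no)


Regular languages are closed under:
- Union (DFA product construction)
- Intersection (DFA product construction)
- Complement (swap accept/reject states)
- Concatenation (NFA construction)
- Kleene star (NFA construction)
Kleene star is in this list
Therefore: closed

1


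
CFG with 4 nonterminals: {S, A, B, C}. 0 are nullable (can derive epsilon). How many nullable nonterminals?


Nonterminals: {S, A, B, C}
A nonterminal is nullable if it can derive epsilon
Counting nullable nonterminals: 0
Total nullable = 0

0


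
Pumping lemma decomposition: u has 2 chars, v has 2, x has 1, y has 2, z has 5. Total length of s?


|s| = |u| + |v| + |x| + |y| + |z|
= 2 + 2 + 1 + 2 + 5
= 4 + 1 + 7
= 5 + 7
= 12

12


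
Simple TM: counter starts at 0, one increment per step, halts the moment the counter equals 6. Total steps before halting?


Counter starts at 0. Counting sequence:
  Step 1: counter = 1
  Step 2: counter = 2
  Step 3: counter = 3
  Step 4: counter = 4
  Step 5: counter = 5
  Step 6: counter = 6
Counter reached 6 -> halt
Total steps = 6

6


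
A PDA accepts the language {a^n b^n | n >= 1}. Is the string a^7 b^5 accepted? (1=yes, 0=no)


Language requires equal numbers of a's and b's
PDA pushes for each 'a', pops for each 'b'
Number of a's = 7
Number of b's = 5
7 != 5 -> Reject

0


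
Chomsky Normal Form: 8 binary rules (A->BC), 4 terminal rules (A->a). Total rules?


CNF allows two rule forms:
  A -> BC (binary): 8 rules
  A -> a (terminal): 4 rules
Total = 8 + 4 = 12

12


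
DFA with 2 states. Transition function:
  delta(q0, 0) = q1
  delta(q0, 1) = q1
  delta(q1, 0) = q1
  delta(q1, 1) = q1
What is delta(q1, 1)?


Looking up transition function:
delta(q1, 1) in the table
Row: q1, Column: 1
Result: q1

q1


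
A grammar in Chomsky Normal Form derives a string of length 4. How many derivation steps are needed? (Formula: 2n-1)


Chomsky Normal Form derivation:
String length n = 4
Each step either:
  - Splits a nonterminal into two (n-1 such steps)
  - Converts a nonterminal to terminal (n such steps)
Total = (n-1) + n = 2n - 1
= 2(4) - 1
= 8 - 1
= 7

7


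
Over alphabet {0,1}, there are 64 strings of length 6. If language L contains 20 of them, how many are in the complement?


Alphabet: {0,1}
String length: 6
Total strings of length 6 = 2^6 = 64
Strings in L = 20
Complement = total - |L|
= 64 - 20
= 44

44


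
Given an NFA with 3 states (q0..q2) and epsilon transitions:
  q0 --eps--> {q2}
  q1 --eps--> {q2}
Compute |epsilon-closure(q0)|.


Starting from q0
Initialize closure = {q0}
Follow epsilon from q0 -> add q2
Final closure: {q0, q2}
Size = 2

2


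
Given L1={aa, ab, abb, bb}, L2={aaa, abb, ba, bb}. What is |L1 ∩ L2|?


L1 = {aa, ab, abb, bb}
L2 = {aaa, abb, ba, bb}
Checking each string in L1 against L2:
  'aa': in L2? No
  'ab': in L2? No
  'abb': in L2? Yes
  'bb': in L2? Yes
Intersection = {abb, bb}
|L1 ∩ L2| = 2

2


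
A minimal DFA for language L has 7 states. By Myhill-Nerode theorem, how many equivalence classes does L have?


Myhill-Nerode theorem:
Number of equivalence classes = number of states in minimal DFA
Minimal DFA states = 7
Therefore equivalence classes = 7

7


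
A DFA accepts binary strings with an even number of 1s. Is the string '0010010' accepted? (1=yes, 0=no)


DFA has 2 states: q_even (start, accept=yes) and q_odd
Processing string '0010010' character by character:
  Position 0: read '0', 1-count=0 -> q_even (no change)
  Position 1: read '0', 1-count=0 -> q_even (no change)
  Position 2: read '1', 1-count=1 -> q_odd
  Position 3: read '0', 1-count=1 -> q_odd (no change)
  Position 4: read '0', 1-count=1 -> q_odd (no change)
  Position 5: read '1', 1-count=2 -> q_even
  Position 6: read '0', 1-count=2 -> q_even (no change)
Final state: q_even, total 1s = 2 (even); the DFA requires an even count -> accept

1


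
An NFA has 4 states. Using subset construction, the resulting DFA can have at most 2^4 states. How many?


NFA has 4 states
Subset construction: each DFA state = subset of NFA states
Maximum subsets = 2^4
2^4 = 16

16


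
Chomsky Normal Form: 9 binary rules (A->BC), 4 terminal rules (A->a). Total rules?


CNF allows two rule forms:
  A -> BC (binary): 9 rules
  A -> a (terminal): 4 rules
Total = 9 + 4 = 13

13


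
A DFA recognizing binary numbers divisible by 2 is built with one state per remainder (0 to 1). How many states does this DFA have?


Divisibility by 2 is tracked via the remainder mod 2: 0, 1, ..., 1
The construction assigns one state to each remainder
Number of remainders = 2

2


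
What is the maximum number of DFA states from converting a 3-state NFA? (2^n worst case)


NFA has 3 states
Subset construction: each DFA state = subset of NFA states
Maximum subsets = 2^3
2^3 = 8

8


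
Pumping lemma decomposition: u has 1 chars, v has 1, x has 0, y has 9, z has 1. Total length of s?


|s| = |u| + |v| + |x| + |y| + |z|
= 1 + 1 + 0 + 9 + 1
= 2 + 0 + 10
= 2 + 10
= 12

12


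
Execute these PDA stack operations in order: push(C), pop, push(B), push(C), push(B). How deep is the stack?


Tracing stack operations:
  push(C) -> stack = [C], depth=1
  pop -> removed C, stack = [], depth=0
  push(B) -> stack = [B], depth=1
  push(C) -> stack = [B,C], depth=2
  push(B) -> stack = [B,C,B], depth=3
Final depth = 3

3


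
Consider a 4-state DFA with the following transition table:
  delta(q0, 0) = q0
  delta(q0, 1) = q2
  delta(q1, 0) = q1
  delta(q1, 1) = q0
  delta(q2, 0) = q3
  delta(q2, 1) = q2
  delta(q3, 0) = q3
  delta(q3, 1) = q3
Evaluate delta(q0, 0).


Looking up transition function:
delta(q0, 0) in the table
Row: q0, Column: 0
Result: q0

q0


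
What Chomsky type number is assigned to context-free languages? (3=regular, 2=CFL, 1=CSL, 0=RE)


Chomsky hierarchy levels:
  Type 3: Regular (DFA/NFA/regex)
  Type 2: Context-free (PDA)
  Type 1: Context-sensitive
  Type 0: Recursively enumerable (TM)
'context-free' corresponds to Type 2

2


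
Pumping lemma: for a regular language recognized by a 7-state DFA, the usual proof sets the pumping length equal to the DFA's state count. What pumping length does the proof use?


Pumping lemma for regular languages (standard proof):
Take p = |Q|, the number of DFA states.
Any string of length >= |Q| passes through |Q|+1 states while reading its first |Q| symbols,
so by pigeonhole some state repeats, giving the loop that can be pumped.
Here |Q| = 7
Therefore the proof uses p = 7

7


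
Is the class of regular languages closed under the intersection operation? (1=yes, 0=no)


Regular languages are closed under:
- Union (DFA product construction)
- Intersection (DFA product construction)
- Complement (swap accept/reject states)
- Concatenation (NFA construction)
- Kleene star (NFA construction)
intersection is in this list
Therefore: closed

1


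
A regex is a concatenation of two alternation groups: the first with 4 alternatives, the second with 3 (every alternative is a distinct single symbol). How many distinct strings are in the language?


First group: 4 alternatives
Second group: 3 alternatives
Concatenation: each choice from group 1 pairs with each from group 2
Total = 4 x 3 = 12

12


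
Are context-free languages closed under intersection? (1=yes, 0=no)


CFL closure properties:
  Closed under: union, concatenation, Kleene star
  NOT closed under: intersection, complement
Operation 'intersection' is in not-closed list -> No (not closed)

0


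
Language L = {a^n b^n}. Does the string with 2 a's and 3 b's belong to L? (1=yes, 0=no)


Language requires equal numbers of a's and b's
PDA pushes for each 'a', pops for each 'b'
Number of a's = 2
Number of b's = 3
2 != 3 -> Reject

0


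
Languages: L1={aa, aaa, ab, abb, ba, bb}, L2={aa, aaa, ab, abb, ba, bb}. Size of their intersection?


L1 = {aa, aaa, ab, abb, ba, bb}
L2 = {aa, aaa, ab, abb, ba, bb}
Checking each string in L1 against L2:
  'aa': in L2? Yes
  'aaa': in L2? Yes
  'ab': in L2? Yes
  'abb': in L2? Yes
  'ba': in L2? Yes
  'bb': in L2? Yes
Intersection = {aa, aaa, ab, abb, ba, bb}
|L1 ∩ L2| = 6

6


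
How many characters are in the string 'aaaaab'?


String: 'aaaaab'
Counting characters:
  'a' appears 5 time(s)
  'b' appears 1 time(s)
Total length = 5 + 1 = 6

6


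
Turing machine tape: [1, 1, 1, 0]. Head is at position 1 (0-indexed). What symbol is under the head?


Tape: [1, 1, 1, 0]
Positions: 0 1 2 3
Values:    1 1 1 0
Head at position 1
tape[1] = 1

1


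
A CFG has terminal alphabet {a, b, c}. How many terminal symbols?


Terminal symbols: a, b, c
Counting each: a (#1), b (#2), c (#3)
Total = 3

3


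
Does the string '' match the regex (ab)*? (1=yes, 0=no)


Pattern: (ab)*
String: ''
Pattern requires: zero or more repetitions of 'ab'
Pairs: []
All pairs are 'ab'? Yes
Result: 1

1


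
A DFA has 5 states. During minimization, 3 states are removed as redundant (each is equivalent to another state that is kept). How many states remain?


Original DFA: 5 states
Redundant states removed: 3
Minimized states = original - removed
= 5 - 3
= 2

2


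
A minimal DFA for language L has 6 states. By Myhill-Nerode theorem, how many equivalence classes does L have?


Myhill-Nerode theorem:
Number of equivalence classes = number of states in minimal DFA
Minimal DFA states = 6
Therefore equivalence classes = 6

6


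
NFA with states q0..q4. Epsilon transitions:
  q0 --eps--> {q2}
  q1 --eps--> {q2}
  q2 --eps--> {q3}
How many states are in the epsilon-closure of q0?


Starting from q0
Initialize closure = {q0}
Follow epsilon from q0 -> add q2
Follow epsilon from q2 -> add q3
Final closure: {q0, q2, q3}
Size = 3

3


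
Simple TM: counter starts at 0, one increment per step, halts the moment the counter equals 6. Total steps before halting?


Counter starts at 0. Counting sequence:
  Step 1: counter = 1
  Step 2: counter = 2
  Step 3: counter = 3
  Step 4: counter = 4
  Step 5: counter = 5
  Step 6: counter = 6
Counter reached 6 -> halt
Total steps = 6

6


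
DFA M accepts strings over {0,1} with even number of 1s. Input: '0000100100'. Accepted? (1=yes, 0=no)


DFA has 2 states: q_even (start, accept=yes) and q_odd
Processing string '0000100100' character by character:
  Position 0: read '0', 1-count=0 -> q_even (no change)
  Position 1: read '0', 1-count=0 -> q_even (no change)
  Position 2: read '0', 1-count=0 -> q_even (no change)
  Position 3: read '0', 1-count=0 -> q_even (no change)
  Position 4: read '1', 1-count=1 -> q_odd
  Position 5: read '0', 1-count=1 -> q_odd (no change)
  Position 6: read '0', 1-count=1 -> q_odd (no change)
  Position 7: read '1', 1-count=2 -> q_even
  Position 8: read '0', 1-count=2 -> q_even (no change)
  Position 9: read '0', 1-count=2 -> q_even (no change)
Final state: q_even, total 1s = 2 (even); the DFA requires an even count -> accept

1


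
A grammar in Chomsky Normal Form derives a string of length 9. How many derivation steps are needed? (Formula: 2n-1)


Chomsky Normal Form derivation:
String length n = 9
Each step either:
  - Splits a nonterminal into two (n-1 such steps)
  - Converts a nonterminal to terminal (n such steps)
Total = (n-1) + n = 2n - 1
= 2(9) - 1
= 18 - 1
= 17

17


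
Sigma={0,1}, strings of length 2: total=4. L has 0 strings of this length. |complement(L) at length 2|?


Alphabet: {0,1}
String length: 2
Total strings of length 2 = 2^2 = 4
Strings in L = 0
Complement = total - |L|
= 4 - 0
= 4

4


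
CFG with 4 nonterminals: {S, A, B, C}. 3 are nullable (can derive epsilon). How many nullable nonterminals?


Nonterminals: {S, A, B, C}
A nonterminal is nullable if it can derive epsilon
Counting nullable nonterminals: 3
Total nullable = 3

3


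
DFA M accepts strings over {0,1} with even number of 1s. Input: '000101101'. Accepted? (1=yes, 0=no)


DFA has 2 states: q_even (start, accept=yes) and q_odd
Processing string '000101101' character by character:
  Position 0: read '0', 1-count=0 -> q_even (no change)
  Position 1: read '0', 1-count=0 -> q_even (no change)
  Position 2: read '0', 1-count=0 -> q_even (no change)
  Position 3: read '1', 1-count=1 -> q_odd
  Position 4: read '0', 1-count=1 -> q_odd (no change)
  Position 5: read '1', 1-count=2 -> q_even
  Position 6: read '1', 1-count=3 -> q_odd
  Position 7: read '0', 1-count=3 -> q_odd (no change)
  Position 8: read '1', 1-count=4 -> q_even
Final state: q_even, total 1s = 4 (even); the DFA requires an even count -> accept

1


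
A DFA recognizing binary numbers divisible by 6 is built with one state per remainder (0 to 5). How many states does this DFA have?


Divisibility by 6 is tracked via the remainder mod 6: 0, 1, ..., 5
The construction assigns one state to each remainder
Number of remainders = 6

6


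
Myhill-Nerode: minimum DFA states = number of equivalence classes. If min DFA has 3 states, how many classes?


Myhill-Nerode theorem:
Number of equivalence classes = number of states in minimal DFA
Minimal DFA states = 3
Therefore equivalence classes = 3

3
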